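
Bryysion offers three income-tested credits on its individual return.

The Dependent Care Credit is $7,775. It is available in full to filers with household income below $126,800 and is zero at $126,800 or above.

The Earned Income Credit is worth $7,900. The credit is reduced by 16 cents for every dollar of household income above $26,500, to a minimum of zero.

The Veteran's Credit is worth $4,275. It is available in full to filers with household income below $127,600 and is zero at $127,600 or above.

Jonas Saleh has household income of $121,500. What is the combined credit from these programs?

$12,050

Dependent Care Credit: $121,500 is below the $126,800 cutoff, so the full $7,775 applies.
Earned Income Credit: 16% of the $95,000 excess over $26,500 is $15,200 ≥ base, so the credit is $0.
Veteran's Credit: $121,500 is below the $127,600 cutoff, so the full $4,275 applies.
Total: $7,775 + $0 + $4,275 = $12,050.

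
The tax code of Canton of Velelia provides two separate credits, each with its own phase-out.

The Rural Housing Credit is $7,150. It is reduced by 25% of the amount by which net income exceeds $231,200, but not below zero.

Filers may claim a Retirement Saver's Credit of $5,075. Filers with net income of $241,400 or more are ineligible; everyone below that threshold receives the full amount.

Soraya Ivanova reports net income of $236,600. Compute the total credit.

$10,875

Rural Housing Credit: 25% of the $5,400 excess over $231,200 is $1,350; credit = $7,150 − $1,350 = $5,800.
Retirement Saver's Credit: $236,600 is below the $241,400 cutoff, so the full $5,075 applies.
Total: $5,800 + $5,075 = $10,875.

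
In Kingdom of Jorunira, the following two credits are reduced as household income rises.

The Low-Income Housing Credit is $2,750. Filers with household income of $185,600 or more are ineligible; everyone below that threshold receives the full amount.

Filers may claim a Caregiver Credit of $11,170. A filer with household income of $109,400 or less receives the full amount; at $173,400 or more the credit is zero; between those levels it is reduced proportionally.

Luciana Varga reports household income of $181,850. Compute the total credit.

Low-Income Housing Credit: $181,850 is below the $185,600 cutoff, so the full $2,750 applies.
Caregiver Credit: $181,850 is at or above $173,400, so the credit is $0.
Total: $2,750 + $0 = $2,750.

$2,750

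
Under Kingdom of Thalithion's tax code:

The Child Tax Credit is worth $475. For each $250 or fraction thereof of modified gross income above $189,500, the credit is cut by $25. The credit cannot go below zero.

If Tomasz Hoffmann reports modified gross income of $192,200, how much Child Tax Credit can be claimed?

$200

Child Tax Credit: income exceeds $189,500 by $2,700, which is 11 full-or-partial $250 increments; reduction = 11 × $25 = $275, leaving $200.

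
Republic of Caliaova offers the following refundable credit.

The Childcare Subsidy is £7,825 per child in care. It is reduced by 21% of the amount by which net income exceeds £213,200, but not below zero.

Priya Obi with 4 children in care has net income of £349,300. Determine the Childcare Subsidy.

Childcare Subsidy: base = 4 × £7,825 = £31,300. 21% of the £136,100 excess over £213,200 is £28,581; credit = £31,300 − £28,581 = £2,719.

£2,719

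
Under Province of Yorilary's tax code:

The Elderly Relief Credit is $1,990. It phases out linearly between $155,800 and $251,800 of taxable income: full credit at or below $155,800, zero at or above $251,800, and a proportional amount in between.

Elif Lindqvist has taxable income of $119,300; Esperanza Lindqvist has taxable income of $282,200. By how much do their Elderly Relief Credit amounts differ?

$1,990

Elif ($119,300): Elderly Relief Credit: $119,300 is at or below the $155,800 threshold, so the full $1,990 applies.
Esperanza ($282,200): Elderly Relief Credit: $282,200 is at or above $251,800, so the credit is $0.
Difference: |$1,990 − $0| = $1,990.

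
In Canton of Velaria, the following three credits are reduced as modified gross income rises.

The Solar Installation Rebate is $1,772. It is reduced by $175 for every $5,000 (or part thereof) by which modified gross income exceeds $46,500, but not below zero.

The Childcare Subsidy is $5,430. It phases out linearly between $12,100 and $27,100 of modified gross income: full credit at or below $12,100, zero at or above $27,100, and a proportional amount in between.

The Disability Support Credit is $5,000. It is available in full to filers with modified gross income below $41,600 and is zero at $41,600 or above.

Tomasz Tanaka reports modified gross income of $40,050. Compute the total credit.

Solar Installation Rebate: $40,050 is at or below the $46,500 threshold, so the full $1,772 applies.
Childcare Subsidy: $40,050 is at or above $27,100, so the credit is $0.
Disability Support Credit: $40,050 is below the $41,600 cutoff, so the full $5,000 applies.
Total: $1,772 + $0 + $5,000 = $6,772.

$6,772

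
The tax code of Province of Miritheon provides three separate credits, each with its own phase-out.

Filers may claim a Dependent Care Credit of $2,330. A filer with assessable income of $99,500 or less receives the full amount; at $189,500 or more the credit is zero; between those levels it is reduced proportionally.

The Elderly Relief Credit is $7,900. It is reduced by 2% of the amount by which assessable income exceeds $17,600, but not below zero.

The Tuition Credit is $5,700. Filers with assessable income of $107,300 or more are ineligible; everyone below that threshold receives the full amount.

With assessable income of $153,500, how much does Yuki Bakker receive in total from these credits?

Dependent Care Credit: $153,500 is $54,000 into a $90,000 phase-out range, leaving 36,000/90,000 of the credit: $2,330 × 36,000/90,000 = $932.
Elderly Relief Credit: 2% of the $135,900 excess over $17,600 is $2,718; credit = $7,900 − $2,718 = $5,182.
Tuition Credit: $153,500 meets or exceeds the $107,300 cutoff, so the credit is $0.
Total: $932 + $5,182 + $0 = $6,114.

$6,114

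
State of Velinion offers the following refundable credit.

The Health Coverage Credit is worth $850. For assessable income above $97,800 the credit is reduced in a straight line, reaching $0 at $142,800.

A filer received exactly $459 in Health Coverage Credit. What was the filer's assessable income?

$459 is 459/850 of the full $850, so 391/850 of the $45,000 range has been used: income = $97,800 + $45,000 × 391/850 = $118,500.

$118,500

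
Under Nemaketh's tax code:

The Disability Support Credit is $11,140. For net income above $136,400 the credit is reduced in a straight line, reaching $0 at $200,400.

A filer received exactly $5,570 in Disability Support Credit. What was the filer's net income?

$5,570 is 5,570/11,140 of the full $11,140, so 5,570/11,140 of the $64,000 range has been used: income = $136,400 + $64,000 × 5,570/11,140 = $168,400.

$168,400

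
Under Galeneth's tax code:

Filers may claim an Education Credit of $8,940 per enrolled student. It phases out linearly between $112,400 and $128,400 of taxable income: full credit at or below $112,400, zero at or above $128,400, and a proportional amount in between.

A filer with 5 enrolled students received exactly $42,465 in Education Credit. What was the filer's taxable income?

Full credit = 5 × $8,940 = $44,700.
$42,465 is 42,465/44,700 of the full $44,700, so 2,235/44,700 of the $16,000 range has been used: income = $112,400 + $16,000 × 2,235/44,700 = $113,200.

$113,200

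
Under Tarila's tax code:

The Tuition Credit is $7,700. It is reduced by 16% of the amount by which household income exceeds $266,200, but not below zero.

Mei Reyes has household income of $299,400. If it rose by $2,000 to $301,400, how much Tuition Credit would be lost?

At $299,400 — 16% of the $33,200 excess over $266,200 is $5,312; credit = $7,700 − $5,312 = $2,388.
At $301,400 — 16% of the $35,200 excess over $266,200 is $5,632; credit = $7,700 − $5,632 = $2,068.
Lost: $2,388 − $2,068 = $320.

$320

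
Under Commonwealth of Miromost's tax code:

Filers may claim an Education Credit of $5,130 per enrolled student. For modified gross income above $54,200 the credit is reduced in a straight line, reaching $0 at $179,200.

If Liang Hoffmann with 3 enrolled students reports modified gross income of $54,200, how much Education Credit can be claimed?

$15,390

Education Credit: base = 3 × $5,130 = $15,390. $54,200 is at or below the $54,200 threshold, so the full $15,390 applies.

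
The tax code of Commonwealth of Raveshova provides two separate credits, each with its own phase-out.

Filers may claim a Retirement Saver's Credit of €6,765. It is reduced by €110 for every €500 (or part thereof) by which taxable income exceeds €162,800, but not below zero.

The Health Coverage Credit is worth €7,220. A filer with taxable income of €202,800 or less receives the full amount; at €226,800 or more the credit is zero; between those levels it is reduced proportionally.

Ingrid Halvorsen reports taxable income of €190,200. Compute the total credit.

Retirement Saver's Credit: income exceeds €162,800 by €27,400, which is 55 full-or-partial €500 increments; reduction = 55 × €110 = €6,050, leaving €715.
Health Coverage Credit: €190,200 is at or below the €202,800 threshold, so the full €7,220 applies.
Total: €715 + €7,220 = €7,935.

€7,935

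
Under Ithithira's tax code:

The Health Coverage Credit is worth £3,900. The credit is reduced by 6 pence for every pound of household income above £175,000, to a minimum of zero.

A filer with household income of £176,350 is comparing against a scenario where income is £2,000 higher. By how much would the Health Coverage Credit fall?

At £176,350 — 6% of the £1,350 excess over £175,000 is £81; credit = £3,900 − £81 = £3,819.
At £178,350 — 6% of the £3,350 excess over £175,000 is £201; credit = £3,900 − £201 = £3,699.
Lost: £3,819 − £3,699 = £120.

£120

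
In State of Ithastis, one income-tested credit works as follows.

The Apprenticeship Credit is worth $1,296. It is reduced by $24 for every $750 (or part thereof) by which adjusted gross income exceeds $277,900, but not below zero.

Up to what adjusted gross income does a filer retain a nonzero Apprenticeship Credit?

After 53 increments the reduction is 53 × $24 = $1,272, leaving $24; one more increment wipes it out. Increment 53 ends at excess 53 × $750 = $39,750, so the highest qualifying income is $277,900 + $39,750 = $317,650.

$317,650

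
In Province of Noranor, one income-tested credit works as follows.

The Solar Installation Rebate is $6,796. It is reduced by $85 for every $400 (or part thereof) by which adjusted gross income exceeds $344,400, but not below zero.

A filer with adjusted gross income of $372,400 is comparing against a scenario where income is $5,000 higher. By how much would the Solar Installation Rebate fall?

At $372,400 — income exceeds $344,400 by $28,000, which is 70 full-or-partial $400 increments; reduction = 70 × $85 = $5,950, leaving $846.
At $377,400 — income exceeds $344,400 by $33,000 → 83 increments × $85 = $7,055 ≥ base, so the credit is $0.
Lost: $846 − $0 = $846.

$846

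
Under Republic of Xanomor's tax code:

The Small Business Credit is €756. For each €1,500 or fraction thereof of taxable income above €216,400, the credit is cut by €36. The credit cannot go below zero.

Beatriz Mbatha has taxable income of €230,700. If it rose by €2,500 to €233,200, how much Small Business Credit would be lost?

€72

At €230,700 — income exceeds €216,400 by €14,300, which is 10 full-or-partial €1,500 increments; reduction = 10 × €36 = €360, leaving €396.
At €233,200 — income exceeds €216,400 by €16,800, which is 12 full-or-partial €1,500 increments; reduction = 12 × €36 = €432, leaving €324.
Lost: €396 − €324 = €72.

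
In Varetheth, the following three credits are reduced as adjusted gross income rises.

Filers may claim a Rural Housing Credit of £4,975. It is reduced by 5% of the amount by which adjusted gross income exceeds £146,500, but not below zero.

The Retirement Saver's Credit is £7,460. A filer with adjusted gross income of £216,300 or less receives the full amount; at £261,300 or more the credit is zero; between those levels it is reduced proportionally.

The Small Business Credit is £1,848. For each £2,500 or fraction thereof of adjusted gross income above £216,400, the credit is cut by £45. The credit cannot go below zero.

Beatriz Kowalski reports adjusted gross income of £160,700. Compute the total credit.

£13,573

Rural Housing Credit: 5% of the £14,200 excess over £146,500 is £710; credit = £4,975 − £710 = £4,265.
Retirement Saver's Credit: £160,700 is at or below the £216,300 threshold, so the full £7,460 applies.
Small Business Credit: £160,700 is at or below the £216,400 threshold, so the full £1,848 applies.
Total: £4,265 + £7,460 + £1,848 = £13,573.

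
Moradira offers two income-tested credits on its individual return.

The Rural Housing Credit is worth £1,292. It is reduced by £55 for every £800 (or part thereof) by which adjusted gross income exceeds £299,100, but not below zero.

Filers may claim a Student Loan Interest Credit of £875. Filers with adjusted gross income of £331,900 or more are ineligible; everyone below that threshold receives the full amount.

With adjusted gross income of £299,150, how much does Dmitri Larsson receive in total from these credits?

Rural Housing Credit: income exceeds £299,100 by £50, which is 1 full-or-partial £800 increment; reduction = 1 × £55 = £55, leaving £1,237.
Student Loan Interest Credit: £299,150 is below the £331,900 cutoff, so the full £875 applies.
Total: £1,237 + £875 = £2,112.

£2,112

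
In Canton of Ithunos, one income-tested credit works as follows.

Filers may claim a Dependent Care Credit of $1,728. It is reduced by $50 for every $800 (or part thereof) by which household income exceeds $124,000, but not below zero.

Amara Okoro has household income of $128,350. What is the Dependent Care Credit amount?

Dependent Care Credit: income exceeds $124,000 by $4,350, which is 6 full-or-partial $800 increments; reduction = 6 × $50 = $300, leaving $1,428.

$1,428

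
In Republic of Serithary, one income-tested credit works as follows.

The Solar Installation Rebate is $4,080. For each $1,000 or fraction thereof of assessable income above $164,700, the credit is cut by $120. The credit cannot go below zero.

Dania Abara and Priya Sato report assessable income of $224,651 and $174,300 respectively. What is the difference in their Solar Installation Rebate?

$2,880

Dania ($224,651): Solar Installation Rebate: income exceeds $164,700 by $59,951 → 60 increments × $120 = $7,200 ≥ base, so the credit is $0.
Priya ($174,300): Solar Installation Rebate: income exceeds $164,700 by $9,600, which is 10 full-or-partial $1,000 increments; reduction = 10 × $120 = $1,200, leaving $2,880.
Difference: |$0 − $2,880| = $2,880.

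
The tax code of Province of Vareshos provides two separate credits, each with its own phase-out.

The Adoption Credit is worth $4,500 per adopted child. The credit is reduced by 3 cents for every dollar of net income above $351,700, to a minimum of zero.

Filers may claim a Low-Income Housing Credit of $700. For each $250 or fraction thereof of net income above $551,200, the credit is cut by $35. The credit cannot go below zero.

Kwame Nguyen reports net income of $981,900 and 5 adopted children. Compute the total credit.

Adoption Credit: base = 5 × $4,500 = $22,500. 3% of the $630,200 excess over $351,700 is $18,906; credit = $22,500 − $18,906 = $3,594.
Low-Income Housing Credit: income exceeds $551,200 by $430,700 → 1723 increments × $35 = $60,305 ≥ base, so the credit is $0.
Total: $3,594 + $0 = $3,594.

$3,594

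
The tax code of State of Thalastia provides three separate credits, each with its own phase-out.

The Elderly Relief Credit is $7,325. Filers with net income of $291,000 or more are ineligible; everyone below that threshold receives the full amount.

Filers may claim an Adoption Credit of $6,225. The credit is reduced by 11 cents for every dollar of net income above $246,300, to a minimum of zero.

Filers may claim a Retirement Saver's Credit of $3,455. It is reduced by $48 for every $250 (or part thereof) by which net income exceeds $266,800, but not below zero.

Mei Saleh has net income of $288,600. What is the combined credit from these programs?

Elderly Relief Credit: $288,600 is below the $291,000 cutoff, so the full $7,325 applies.
Adoption Credit: 11% of the $42,300 excess over $246,300 is $4,653; credit = $6,225 − $4,653 = $1,572.
Retirement Saver's Credit: income exceeds $266,800 by $21,800 → 88 increments × $48 = $4,224 ≥ base, so the credit is $0.
Total: $7,325 + $1,572 + $0 = $8,897.

$8,897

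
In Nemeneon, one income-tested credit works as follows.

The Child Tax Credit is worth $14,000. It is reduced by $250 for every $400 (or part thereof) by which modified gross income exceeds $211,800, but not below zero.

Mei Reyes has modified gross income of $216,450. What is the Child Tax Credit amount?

Child Tax Credit: income exceeds $211,800 by $4,650, which is 12 full-or-partial $400 increments; reduction = 12 × $250 = $3,000, leaving $11,000.

$11,000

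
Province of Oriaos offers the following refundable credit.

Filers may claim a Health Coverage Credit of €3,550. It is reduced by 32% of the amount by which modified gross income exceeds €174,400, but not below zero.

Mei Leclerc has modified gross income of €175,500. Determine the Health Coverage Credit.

Health Coverage Credit: 32% of the €1,100 excess over €174,400 is €352; credit = €3,550 − €352 = €3,198.

€3,198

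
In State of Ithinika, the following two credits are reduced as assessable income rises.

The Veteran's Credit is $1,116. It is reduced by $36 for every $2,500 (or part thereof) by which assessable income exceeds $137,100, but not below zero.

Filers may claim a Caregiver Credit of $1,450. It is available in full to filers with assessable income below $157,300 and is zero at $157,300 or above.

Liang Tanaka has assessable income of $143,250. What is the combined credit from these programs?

Veteran's Credit: income exceeds $137,100 by $6,150, which is 3 full-or-partial $2,500 increments; reduction = 3 × $36 = $108, leaving $1,008.
Caregiver Credit: $143,250 is below the $157,300 cutoff, so the full $1,450 applies.
Total: $1,008 + $1,450 = $2,458.

$2,458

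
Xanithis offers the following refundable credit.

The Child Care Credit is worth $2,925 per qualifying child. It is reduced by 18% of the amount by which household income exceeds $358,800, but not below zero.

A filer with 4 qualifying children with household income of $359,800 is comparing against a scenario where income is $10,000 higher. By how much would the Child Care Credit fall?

$1,800

At $359,800 — base = 4 × $2,925 = $11,700. 18% of the $1,000 excess over $358,800 is $180; credit = $11,700 − $180 = $11,520.
At $369,800 — base = 4 × $2,925 = $11,700. 18% of the $11,000 excess over $358,800 is $1,980; credit = $11,700 − $1,980 = $9,720.
Lost: $11,520 − $9,720 = $1,800.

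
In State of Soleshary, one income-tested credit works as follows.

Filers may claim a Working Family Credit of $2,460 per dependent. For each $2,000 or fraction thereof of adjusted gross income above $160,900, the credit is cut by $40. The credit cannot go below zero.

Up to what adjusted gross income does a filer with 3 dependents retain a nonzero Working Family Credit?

Full credit = 3 × $2,460 = $7,380.
After 184 increments the reduction is 184 × $40 = $7,360, leaving $20; one more increment wipes it out. Increment 184 ends at excess 184 × $2,000 = $368,000, so the highest qualifying income is $160,900 + $368,000 = $528,900.

$528,900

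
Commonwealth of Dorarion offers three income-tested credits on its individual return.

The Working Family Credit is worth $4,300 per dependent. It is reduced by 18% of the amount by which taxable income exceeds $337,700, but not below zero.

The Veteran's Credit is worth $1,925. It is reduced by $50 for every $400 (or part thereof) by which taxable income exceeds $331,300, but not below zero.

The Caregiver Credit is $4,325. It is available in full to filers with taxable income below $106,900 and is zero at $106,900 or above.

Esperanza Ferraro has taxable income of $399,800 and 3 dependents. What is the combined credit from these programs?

Working Family Credit: base = 3 × $4,300 = $12,900. 18% of the $62,100 excess over $337,700 is $11,178; credit = $12,900 − $11,178 = $1,722.
Veteran's Credit: income exceeds $331,300 by $68,500 → 172 increments × $50 = $8,600 ≥ base, so the credit is $0.
Caregiver Credit: $399,800 meets or exceeds the $106,900 cutoff, so the credit is $0.
Total: $1,722 + $0 + $0 = $1,722.

$1,722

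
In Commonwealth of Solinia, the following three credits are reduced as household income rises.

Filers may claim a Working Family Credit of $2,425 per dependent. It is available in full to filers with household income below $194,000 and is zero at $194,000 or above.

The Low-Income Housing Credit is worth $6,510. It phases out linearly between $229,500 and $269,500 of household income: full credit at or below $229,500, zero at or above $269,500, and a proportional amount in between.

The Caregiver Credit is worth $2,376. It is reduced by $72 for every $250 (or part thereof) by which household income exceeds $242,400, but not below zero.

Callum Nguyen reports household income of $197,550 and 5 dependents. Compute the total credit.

$8,886

Working Family Credit: base = 5 × $2,425 = $12,125. $197,550 meets or exceeds the $194,000 cutoff, so the credit is $0.
Low-Income Housing Credit: $197,550 is at or below the $229,500 threshold, so the full $6,510 applies.
Caregiver Credit: $197,550 is at or below the $242,400 threshold, so the full $2,376 applies.
Total: $0 + $6,510 + $2,376 = $8,886.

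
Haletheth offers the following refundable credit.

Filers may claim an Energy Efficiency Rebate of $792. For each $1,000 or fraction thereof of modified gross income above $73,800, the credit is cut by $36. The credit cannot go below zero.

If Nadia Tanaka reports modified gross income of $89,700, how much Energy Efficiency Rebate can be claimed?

$216

Energy Efficiency Rebate: income exceeds $73,800 by $15,900, which is 16 full-or-partial $1,000 increments; reduction = 16 × $36 = $576, leaving $216.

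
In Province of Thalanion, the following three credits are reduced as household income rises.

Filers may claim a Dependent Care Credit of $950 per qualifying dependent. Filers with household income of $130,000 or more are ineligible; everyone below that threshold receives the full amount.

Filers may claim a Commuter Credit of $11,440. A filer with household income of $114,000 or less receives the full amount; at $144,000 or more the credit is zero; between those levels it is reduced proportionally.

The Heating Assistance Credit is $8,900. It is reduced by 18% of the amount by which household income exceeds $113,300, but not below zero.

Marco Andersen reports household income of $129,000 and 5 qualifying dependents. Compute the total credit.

$16,544

Dependent Care Credit: base = 5 × $950 = $4,750. $129,000 is below the $130,000 cutoff, so the full $4,750 applies.
Commuter Credit: $129,000 is $15,000 into a $30,000 phase-out range, leaving 15,000/30,000 of the credit: $11,440 × 15,000/30,000 = $5,720.
Heating Assistance Credit: 18% of the $15,700 excess over $113,300 is $2,826; credit = $8,900 − $2,826 = $6,074.
Total: $4,750 + $5,720 + $6,074 = $16,544.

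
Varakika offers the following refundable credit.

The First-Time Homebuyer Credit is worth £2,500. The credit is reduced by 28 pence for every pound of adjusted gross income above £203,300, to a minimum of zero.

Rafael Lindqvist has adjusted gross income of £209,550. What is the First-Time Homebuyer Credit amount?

£750

First-Time Homebuyer Credit: 28% of the £6,250 excess over £203,300 is £1,750; credit = £2,500 − £1,750 = £750.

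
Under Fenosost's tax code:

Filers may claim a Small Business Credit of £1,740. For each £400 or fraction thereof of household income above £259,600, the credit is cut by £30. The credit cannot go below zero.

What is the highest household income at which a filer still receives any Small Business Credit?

After 57 increments the reduction is 57 × £30 = £1,710, leaving £30; one more increment wipes it out. Increment 57 ends at excess 57 × £400 = £22,800, so the highest qualifying income is £259,600 + £22,800 = £282,400.

£282,400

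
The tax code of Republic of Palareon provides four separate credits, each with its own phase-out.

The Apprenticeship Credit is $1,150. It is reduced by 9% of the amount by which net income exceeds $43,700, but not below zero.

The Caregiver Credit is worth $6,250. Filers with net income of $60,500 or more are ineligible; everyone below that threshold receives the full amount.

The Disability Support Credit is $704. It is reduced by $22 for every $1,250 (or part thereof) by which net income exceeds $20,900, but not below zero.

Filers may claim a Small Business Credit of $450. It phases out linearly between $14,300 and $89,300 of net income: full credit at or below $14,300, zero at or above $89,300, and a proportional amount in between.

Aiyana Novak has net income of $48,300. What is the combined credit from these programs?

$7,452

Apprenticeship Credit: 9% of the $4,600 excess over $43,700 is $414; credit = $1,150 − $414 = $736.
Caregiver Credit: $48,300 is below the $60,500 cutoff, so the full $6,250 applies.
Disability Support Credit: income exceeds $20,900 by $27,400, which is 22 full-or-partial $1,250 increments; reduction = 22 × $22 = $484, leaving $220.
Small Business Credit: $48,300 is $34,000 into a $75,000 phase-out range, leaving 41,000/75,000 of the credit: $450 × 41,000/75,000 = $246.
Total: $736 + $6,250 + $220 + $246 = $7,452.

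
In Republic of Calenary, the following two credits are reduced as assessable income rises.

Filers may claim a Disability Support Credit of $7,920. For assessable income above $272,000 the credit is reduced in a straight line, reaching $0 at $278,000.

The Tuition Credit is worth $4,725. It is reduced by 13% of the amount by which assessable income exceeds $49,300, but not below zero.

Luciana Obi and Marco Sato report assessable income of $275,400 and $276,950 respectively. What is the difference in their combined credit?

$2,046

Luciana ($275,400): Disability Support Credit: $275,400 is $3,400 into a $6,000 phase-out range, leaving 2,600/6,000 of the credit: $7,920 × 2,600/6,000 = $3,432. Tuition Credit: 13% of the $226,100 excess over $49,300 is $29,393 ≥ base, so the credit is $0. total $3,432 + $0 = $3,432
Marco ($276,950): Disability Support Credit: $276,950 is $4,950 into a $6,000 phase-out range, leaving 1,050/6,000 of the credit: $7,920 × 1,050/6,000 = $1,386. Tuition Credit: 13% of the $227,650 excess over $49,300 is $29,594.50 ≥ base, so the credit is $0. total $1,386 + $0 = $1,386
Difference: |$3,432 − $1,386| = $2,046.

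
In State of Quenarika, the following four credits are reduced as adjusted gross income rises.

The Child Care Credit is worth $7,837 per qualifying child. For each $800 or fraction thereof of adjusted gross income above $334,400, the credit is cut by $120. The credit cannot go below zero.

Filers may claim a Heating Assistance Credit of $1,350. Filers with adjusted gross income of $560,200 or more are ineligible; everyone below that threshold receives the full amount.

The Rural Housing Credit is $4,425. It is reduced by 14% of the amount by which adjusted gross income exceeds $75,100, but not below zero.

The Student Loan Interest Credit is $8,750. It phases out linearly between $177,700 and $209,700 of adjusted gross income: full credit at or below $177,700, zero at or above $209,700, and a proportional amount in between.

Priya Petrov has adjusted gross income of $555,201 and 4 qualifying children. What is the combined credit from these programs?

Child Care Credit: base = 4 × $7,837 = $31,348. income exceeds $334,400 by $220,801 → 277 increments × $120 = $33,240 ≥ base, so the credit is $0.
Heating Assistance Credit: $555,201 is below the $560,200 cutoff, so the full $1,350 applies.
Rural Housing Credit: 14% of the $480,101 excess over $75,100 is $67,214.14 ≥ base, so the credit is $0.
Student Loan Interest Credit: $555,201 is at or above $209,700, so the credit is $0.
Total: $0 + $1,350 + $0 + $0 = $1,350.

$1,350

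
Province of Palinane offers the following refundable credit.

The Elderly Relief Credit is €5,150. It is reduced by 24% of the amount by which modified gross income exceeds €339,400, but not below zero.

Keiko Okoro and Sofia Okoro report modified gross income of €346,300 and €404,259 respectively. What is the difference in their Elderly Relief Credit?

€3,494

Keiko (€346,300): Elderly Relief Credit: 24% of the €6,900 excess over €339,400 is €1,656; credit = €5,150 − €1,656 = €3,494.
Sofia (€404,259): Elderly Relief Credit: 24% of the €64,859 excess over €339,400 is €15,566.16 ≥ base, so the credit is €0.
Difference: |€3,494 − €0| = €3,494.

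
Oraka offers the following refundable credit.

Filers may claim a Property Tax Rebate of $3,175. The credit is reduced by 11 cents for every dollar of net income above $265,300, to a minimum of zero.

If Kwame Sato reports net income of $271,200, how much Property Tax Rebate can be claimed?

Property Tax Rebate: 11% of the $5,900 excess over $265,300 is $649; credit = $3,175 − $649 = $2,526.

$2,526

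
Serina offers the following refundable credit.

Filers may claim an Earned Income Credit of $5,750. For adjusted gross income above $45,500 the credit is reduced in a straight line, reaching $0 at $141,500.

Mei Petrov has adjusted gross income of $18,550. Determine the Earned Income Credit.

$5,750

Earned Income Credit: $18,550 is at or below the $45,500 threshold, so the full $5,750 applies.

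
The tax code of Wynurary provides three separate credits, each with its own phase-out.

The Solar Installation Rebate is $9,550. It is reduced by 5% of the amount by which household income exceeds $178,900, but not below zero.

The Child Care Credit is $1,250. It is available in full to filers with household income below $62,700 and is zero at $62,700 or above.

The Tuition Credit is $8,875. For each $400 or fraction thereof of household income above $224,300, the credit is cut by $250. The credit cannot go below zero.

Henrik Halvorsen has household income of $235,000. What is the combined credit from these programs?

Solar Installation Rebate: 5% of the $56,100 excess over $178,900 is $2,805; credit = $9,550 − $2,805 = $6,745.
Child Care Credit: $235,000 meets or exceeds the $62,700 cutoff, so the credit is $0.
Tuition Credit: income exceeds $224,300 by $10,700, which is 27 full-or-partial $400 increments; reduction = 27 × $250 = $6,750, leaving $2,125.
Total: $6,745 + $0 + $2,125 = $8,870.

$8,870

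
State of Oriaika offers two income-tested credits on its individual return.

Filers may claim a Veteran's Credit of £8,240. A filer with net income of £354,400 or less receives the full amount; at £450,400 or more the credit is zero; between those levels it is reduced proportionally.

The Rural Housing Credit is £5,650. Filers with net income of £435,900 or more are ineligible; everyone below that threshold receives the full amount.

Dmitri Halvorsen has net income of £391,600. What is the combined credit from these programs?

£10,697

Veteran's Credit: £391,600 is £37,200 into a £96,000 phase-out range, leaving 58,800/96,000 of the credit: £8,240 × 58,800/96,000 = £5,047.
Rural Housing Credit: £391,600 is below the £435,900 cutoff, so the full £5,650 applies.
Total: £5,047 + £5,650 = £10,697.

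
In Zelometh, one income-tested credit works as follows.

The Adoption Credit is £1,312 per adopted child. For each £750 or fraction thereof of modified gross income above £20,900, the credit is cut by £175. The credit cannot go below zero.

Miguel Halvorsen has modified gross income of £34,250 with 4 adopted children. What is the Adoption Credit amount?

£2,098

Adoption Credit: base = 4 × £1,312 = £5,248. income exceeds £20,900 by £13,350, which is 18 full-or-partial £750 increments; reduction = 18 × £175 = £3,150, leaving £2,098.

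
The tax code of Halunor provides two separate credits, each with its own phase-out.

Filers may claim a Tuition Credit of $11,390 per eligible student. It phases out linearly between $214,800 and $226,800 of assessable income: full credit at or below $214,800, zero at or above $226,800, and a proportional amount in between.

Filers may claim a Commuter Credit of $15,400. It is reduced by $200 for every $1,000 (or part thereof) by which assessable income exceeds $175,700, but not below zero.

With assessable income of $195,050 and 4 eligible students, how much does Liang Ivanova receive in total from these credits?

Tuition Credit: base = 4 × $11,390 = $45,560. $195,050 is at or below the $214,800 threshold, so the full $45,560 applies.
Commuter Credit: income exceeds $175,700 by $19,350, which is 20 full-or-partial $1,000 increments; reduction = 20 × $200 = $4,000, leaving $11,400.
Total: $45,560 + $11,400 = $56,960.

$56,960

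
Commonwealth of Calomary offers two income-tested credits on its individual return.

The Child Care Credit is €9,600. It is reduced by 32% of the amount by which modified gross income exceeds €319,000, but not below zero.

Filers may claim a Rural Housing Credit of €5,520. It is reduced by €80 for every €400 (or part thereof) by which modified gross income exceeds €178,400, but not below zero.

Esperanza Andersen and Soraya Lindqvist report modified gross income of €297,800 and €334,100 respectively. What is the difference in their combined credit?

€4,832

Esperanza (€297,800): Child Care Credit: €297,800 is at or below the €319,000 threshold, so the full €9,600 applies. Rural Housing Credit: income exceeds €178,400 by €119,400 → 299 increments × €80 = €23,920 ≥ base, so the credit is €0. total €9,600 + €0 = €9,600
Soraya (€334,100): Child Care Credit: 32% of the €15,100 excess over €319,000 is €4,832; credit = €9,600 − €4,832 = €4,768. Rural Housing Credit: income exceeds €178,400 by €155,700 → 390 increments × €80 = €31,200 ≥ base, so the credit is €0. total €4,768 + €0 = €4,768
Difference: |€9,600 − €4,768| = €4,832.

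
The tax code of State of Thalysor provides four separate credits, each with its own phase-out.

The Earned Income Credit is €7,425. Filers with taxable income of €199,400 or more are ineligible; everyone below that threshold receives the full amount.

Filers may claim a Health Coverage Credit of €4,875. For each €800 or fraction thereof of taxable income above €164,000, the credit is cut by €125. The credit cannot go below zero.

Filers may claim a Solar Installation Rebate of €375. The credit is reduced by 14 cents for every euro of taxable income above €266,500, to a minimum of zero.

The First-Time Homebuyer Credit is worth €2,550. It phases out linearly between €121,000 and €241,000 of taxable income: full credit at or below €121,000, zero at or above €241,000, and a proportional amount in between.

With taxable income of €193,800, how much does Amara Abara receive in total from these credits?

Earned Income Credit: €193,800 is below the €199,400 cutoff, so the full €7,425 applies.
Health Coverage Credit: income exceeds €164,000 by €29,800, which is 38 full-or-partial €800 increments; reduction = 38 × €125 = €4,750, leaving €125.
Solar Installation Rebate: €193,800 is at or below the €266,500 threshold, so the full €375 applies.
First-Time Homebuyer Credit: €193,800 is €72,800 into a €120,000 phase-out range, leaving 47,200/120,000 of the credit: €2,550 × 47,200/120,000 = €1,003.
Total: €7,425 + €125 + €375 + €1,003 = €8,928.

€8,928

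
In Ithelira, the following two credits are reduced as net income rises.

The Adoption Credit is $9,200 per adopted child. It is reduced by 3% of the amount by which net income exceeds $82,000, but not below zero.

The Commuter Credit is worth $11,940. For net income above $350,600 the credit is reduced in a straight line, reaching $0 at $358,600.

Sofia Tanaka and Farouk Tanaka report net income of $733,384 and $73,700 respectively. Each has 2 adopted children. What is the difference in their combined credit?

Sofia ($733,384): Adoption Credit: base = 2 × $9,200 = $18,400. 3% of the $651,384 excess over $82,000 is $19,541.52 ≥ base, so the credit is $0. Commuter Credit: $733,384 is at or above $358,600, so the credit is $0. total $0 + $0 = $0
Farouk ($73,700): Adoption Credit: base = 2 × $9,200 = $18,400. $73,700 is at or below the $82,000 threshold, so the full $18,400 applies. Commuter Credit: $73,700 is at or below the $350,600 threshold, so the full $11,940 applies. total $18,400 + $11,940 = $30,340
Difference: |$0 − $30,340| = $30,340.

$30,340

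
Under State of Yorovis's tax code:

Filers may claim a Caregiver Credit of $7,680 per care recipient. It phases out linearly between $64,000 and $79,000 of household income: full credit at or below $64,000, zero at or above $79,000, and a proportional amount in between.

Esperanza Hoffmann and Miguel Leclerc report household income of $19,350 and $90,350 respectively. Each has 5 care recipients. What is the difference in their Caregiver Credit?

$38,400

Esperanza ($19,350): Caregiver Credit: base = 5 × $7,680 = $38,400. $19,350 is at or below the $64,000 threshold, so the full $38,400 applies.
Miguel ($90,350): Caregiver Credit: base = 5 × $7,680 = $38,400. $90,350 is at or above $79,000, so the credit is $0.
Difference: |$38,400 − $0| = $38,400.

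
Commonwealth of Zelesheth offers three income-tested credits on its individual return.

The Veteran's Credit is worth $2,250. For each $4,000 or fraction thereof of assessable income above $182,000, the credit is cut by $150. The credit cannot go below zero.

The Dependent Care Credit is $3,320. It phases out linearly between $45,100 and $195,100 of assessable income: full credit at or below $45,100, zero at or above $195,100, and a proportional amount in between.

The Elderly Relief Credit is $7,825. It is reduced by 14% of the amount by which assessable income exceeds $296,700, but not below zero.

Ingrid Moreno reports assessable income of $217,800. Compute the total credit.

Veteran's Credit: income exceeds $182,000 by $35,800, which is 9 full-or-partial $4,000 increments; reduction = 9 × $150 = $1,350, leaving $900.
Dependent Care Credit: $217,800 is at or above $195,100, so the credit is $0.
Elderly Relief Credit: $217,800 is at or below the $296,700 threshold, so the full $7,825 applies.
Total: $900 + $0 + $7,825 = $8,725.

$8,725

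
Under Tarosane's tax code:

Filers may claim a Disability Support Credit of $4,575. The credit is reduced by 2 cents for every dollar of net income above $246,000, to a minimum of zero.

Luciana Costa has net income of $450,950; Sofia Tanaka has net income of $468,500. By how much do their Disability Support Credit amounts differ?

Luciana ($450,950): Disability Support Credit: 2% of the $204,950 excess over $246,000 is $4,099; credit = $4,575 − $4,099 = $476.
Sofia ($468,500): Disability Support Credit: 2% of the $222,500 excess over $246,000 is $4,450; credit = $4,575 − $4,450 = $125.
Difference: |$476 − $125| = $351.

$351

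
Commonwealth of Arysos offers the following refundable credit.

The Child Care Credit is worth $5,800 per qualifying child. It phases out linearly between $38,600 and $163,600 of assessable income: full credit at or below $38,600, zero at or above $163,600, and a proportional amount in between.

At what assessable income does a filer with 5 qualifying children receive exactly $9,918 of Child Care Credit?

Full credit = 5 × $5,800 = $29,000.
$9,918 is 9,918/29,000 of the full $29,000, so 19,082/29,000 of the $125,000 range has been used: income = $38,600 + $125,000 × 19,082/29,000 = $120,850.

$120,850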